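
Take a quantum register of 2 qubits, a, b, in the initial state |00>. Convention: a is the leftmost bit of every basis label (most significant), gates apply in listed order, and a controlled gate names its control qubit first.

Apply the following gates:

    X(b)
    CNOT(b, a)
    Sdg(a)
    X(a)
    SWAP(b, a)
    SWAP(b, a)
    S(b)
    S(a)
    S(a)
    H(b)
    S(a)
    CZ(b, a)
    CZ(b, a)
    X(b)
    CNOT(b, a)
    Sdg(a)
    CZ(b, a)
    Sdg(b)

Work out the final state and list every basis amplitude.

The final amplitudes are -sqrt(2)/2 on |00>, 0 on |01>, 0 on |10>, sqrt(2)/2 on |11>.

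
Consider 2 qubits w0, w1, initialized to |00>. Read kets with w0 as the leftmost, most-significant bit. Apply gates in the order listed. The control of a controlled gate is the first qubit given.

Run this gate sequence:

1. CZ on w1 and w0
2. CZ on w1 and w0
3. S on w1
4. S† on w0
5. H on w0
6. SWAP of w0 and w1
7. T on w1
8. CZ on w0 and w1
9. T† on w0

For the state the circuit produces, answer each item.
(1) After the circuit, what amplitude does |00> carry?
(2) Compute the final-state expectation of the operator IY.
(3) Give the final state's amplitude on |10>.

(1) The amplitude on |00> is sqrt(2)/2.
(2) The observable IY averages to sqrt(2)/2.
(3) The final state's coefficient on |10> equals 0.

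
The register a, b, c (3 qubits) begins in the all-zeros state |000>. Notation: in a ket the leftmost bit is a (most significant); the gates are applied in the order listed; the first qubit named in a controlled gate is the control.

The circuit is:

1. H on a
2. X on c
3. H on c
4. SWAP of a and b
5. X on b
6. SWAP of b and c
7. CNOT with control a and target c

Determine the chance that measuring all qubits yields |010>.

Outcome |010> occurs with probability 1/4.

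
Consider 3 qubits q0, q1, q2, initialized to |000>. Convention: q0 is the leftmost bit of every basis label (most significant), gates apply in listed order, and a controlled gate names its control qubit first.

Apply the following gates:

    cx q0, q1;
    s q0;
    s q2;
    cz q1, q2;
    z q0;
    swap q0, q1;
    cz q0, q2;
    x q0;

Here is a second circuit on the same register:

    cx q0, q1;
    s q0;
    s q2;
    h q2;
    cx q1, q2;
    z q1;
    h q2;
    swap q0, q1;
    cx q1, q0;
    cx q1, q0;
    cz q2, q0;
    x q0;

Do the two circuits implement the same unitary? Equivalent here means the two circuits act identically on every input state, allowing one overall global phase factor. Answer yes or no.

No — the two circuits implement different unitaries, even allowing a global phase.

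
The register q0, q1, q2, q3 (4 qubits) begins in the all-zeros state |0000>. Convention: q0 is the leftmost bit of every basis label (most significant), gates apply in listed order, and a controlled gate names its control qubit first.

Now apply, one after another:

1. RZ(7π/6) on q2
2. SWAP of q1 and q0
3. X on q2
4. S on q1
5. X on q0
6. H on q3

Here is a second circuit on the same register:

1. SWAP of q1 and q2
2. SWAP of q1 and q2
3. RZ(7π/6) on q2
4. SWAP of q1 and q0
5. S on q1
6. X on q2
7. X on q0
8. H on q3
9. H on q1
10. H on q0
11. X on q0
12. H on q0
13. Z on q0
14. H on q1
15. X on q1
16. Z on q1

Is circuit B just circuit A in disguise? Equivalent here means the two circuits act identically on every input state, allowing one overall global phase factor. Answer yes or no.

No — the two circuits implement different unitaries, even allowing a global phase.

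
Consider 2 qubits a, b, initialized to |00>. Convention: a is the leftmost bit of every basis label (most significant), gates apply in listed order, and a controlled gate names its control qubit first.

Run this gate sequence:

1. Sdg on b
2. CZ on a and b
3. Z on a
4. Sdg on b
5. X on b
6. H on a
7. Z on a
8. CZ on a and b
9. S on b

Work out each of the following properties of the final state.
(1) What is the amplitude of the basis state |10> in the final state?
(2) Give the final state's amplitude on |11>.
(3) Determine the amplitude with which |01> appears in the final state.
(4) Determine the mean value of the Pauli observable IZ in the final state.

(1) The final state's coefficient on |10> equals 0.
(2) The final state's coefficient on |11> equals sqrt(2)*I/2.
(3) The final state's coefficient on |01> equals sqrt(2)*I/2.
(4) In the final state, IZ has expectation -1.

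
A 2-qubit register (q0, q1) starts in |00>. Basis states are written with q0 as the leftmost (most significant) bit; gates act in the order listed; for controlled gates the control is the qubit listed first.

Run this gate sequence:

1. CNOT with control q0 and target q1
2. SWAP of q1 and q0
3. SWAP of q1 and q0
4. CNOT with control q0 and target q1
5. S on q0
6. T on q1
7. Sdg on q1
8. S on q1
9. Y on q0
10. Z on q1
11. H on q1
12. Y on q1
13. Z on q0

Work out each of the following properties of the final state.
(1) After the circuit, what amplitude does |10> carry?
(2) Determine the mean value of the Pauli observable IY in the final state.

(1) |10> carries amplitude -sqrt(2)/2 in the final state. Key observation: gates 1-4 undo each other exactly, leaving only the rest of the circuit to track.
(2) The observable IY averages to 0.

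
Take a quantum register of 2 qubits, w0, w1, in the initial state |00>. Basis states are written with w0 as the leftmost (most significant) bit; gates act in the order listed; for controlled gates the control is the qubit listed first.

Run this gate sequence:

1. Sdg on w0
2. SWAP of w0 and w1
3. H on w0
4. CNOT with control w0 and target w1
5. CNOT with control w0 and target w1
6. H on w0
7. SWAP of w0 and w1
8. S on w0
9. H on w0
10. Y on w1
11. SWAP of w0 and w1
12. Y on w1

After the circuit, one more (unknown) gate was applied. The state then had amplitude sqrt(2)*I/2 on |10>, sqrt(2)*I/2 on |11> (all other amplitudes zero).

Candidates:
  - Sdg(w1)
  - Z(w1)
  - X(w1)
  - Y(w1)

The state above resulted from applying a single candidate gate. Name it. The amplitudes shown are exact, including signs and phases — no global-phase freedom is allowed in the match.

The unique candidate consistent with the amplitudes is Y(w1). Key observation: the block from step 1 through step 8 cancels to the identity and can be dropped.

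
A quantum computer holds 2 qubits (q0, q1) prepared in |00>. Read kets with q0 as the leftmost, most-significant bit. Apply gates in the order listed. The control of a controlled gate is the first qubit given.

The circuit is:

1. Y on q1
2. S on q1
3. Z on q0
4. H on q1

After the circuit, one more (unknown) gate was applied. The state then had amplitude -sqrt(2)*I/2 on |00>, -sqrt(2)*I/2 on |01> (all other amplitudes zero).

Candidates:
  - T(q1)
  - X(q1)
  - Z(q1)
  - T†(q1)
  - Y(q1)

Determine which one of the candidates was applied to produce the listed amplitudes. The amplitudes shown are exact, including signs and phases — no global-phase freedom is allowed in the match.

It was Y(q1) that produced the state shown.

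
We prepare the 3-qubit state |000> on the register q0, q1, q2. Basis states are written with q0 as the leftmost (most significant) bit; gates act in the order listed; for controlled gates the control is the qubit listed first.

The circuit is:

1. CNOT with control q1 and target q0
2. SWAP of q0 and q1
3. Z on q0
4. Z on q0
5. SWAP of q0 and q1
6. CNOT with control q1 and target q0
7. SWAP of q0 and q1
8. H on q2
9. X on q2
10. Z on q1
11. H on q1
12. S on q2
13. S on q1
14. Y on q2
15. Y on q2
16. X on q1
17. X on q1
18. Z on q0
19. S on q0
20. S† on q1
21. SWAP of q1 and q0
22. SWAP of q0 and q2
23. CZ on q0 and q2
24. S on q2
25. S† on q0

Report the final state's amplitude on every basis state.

After the circuit, the state carries amplitude 1/2 on |000>, I/2 on |001>, 0 on |010>, 0 on |011>, 1/2 on |100>, -I/2 on |101>, 0 on |110>, 0 on |111>. Key observation: the block from step 1 through step 6 cancels to the identity and can be dropped.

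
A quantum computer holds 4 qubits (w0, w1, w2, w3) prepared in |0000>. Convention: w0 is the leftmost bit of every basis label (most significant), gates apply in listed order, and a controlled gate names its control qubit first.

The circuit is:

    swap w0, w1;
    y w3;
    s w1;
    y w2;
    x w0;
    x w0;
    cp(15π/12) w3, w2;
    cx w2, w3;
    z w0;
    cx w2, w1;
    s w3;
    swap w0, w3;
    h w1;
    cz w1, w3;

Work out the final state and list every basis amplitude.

The resulting statevector has amplitude sqrt(2)*exp(I*pi/4)/2 on |0010>, -sqrt(2)*exp(I*pi/4)/2 on |0110>, and 0 on every other basis state. Key observation: gates 5-6 undo each other exactly, leaving only the rest of the circuit to track.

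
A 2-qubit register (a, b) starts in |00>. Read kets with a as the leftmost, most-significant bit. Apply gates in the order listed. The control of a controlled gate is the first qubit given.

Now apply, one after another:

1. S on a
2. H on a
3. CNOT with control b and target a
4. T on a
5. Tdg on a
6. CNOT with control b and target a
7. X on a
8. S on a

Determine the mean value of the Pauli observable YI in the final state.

The observable YI averages to 1. Key observation: steps 3-6 multiply out to the identity, so the circuit reduces to the remaining gates.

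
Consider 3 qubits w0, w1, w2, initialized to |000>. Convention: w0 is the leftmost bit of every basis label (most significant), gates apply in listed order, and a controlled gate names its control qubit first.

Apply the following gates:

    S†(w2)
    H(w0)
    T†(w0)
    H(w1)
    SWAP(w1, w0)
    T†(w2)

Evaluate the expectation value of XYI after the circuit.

The observable XYI averages to -sqrt(2)/2.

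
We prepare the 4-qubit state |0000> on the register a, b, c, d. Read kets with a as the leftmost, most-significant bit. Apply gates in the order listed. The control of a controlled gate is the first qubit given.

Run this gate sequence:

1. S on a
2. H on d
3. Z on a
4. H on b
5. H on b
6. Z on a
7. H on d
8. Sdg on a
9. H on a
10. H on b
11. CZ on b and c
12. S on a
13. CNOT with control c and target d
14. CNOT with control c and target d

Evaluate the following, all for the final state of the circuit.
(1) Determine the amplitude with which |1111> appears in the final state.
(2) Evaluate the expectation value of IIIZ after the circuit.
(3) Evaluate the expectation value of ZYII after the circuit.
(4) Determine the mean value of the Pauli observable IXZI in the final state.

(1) |1111> carries amplitude 0 in the final state. Key observation: gates 1-8 undo each other exactly, leaving only the rest of the circuit to track.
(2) The observable IIIZ averages to 1.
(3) The observable ZYII averages to 0.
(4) The expectation value of IXZI is 1.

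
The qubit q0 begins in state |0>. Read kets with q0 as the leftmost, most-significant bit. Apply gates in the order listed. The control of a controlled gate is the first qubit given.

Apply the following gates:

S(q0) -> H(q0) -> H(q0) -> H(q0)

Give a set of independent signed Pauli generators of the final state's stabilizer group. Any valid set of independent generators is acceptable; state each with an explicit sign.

The stabilizer group can be generated by +X, among other valid generating sets. Key observation: steps 2-3 multiply out to the identity, so the circuit reduces to the remaining gates.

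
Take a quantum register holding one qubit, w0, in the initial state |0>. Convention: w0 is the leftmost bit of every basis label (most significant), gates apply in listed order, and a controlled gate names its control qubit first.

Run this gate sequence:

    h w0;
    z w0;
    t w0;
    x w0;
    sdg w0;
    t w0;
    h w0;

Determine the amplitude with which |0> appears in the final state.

The final state's coefficient on |0> equals (-1 - I)*exp(I*pi/4)/2.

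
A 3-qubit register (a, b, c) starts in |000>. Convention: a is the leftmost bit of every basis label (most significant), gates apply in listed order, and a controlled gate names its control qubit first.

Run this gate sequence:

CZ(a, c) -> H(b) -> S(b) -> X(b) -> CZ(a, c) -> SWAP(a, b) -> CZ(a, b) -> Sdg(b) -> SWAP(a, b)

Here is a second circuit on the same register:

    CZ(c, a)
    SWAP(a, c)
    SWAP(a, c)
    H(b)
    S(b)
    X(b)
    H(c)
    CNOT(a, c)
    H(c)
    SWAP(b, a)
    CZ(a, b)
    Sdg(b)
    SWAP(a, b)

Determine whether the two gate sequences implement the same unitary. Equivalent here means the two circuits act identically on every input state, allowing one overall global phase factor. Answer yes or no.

Yes — the two circuits implement the same unitary up to a global phase.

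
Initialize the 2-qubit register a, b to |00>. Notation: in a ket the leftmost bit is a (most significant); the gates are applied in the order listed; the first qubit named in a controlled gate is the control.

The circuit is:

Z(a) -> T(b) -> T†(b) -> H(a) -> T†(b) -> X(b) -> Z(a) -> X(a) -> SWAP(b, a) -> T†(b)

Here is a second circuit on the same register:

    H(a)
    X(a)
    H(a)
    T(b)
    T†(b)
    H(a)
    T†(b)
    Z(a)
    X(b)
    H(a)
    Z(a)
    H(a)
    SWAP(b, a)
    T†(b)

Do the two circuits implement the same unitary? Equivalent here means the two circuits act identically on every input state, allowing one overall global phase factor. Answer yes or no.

Yes, they are equivalent — the unitaries differ by at most a global phase.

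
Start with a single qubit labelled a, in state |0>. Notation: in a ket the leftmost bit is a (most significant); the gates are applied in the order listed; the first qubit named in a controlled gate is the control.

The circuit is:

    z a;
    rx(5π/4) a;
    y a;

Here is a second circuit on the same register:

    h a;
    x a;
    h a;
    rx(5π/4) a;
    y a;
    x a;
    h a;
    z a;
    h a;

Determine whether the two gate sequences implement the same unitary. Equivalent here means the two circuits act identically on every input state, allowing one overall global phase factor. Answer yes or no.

Yes, they are equivalent — the unitaries differ by at most a global phase.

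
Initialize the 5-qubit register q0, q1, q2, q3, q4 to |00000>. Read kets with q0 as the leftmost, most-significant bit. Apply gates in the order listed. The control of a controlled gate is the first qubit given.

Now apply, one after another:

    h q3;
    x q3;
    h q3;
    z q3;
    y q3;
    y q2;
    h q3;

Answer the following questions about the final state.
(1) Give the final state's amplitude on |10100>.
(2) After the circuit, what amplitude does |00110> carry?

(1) |10100> carries amplitude 0 in the final state. Key observation: gates 1-4 undo each other exactly, leaving only the rest of the circuit to track.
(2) The amplitude on |00110> is sqrt(2)/2.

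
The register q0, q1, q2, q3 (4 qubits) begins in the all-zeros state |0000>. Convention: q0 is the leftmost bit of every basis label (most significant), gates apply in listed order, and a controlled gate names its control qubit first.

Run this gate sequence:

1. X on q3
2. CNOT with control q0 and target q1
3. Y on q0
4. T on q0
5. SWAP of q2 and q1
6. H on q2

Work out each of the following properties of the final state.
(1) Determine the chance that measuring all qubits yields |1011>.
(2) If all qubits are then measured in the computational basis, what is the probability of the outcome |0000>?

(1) A full measurement returns |1011> with probability 1/2.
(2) A full measurement returns |0000> with probability 0.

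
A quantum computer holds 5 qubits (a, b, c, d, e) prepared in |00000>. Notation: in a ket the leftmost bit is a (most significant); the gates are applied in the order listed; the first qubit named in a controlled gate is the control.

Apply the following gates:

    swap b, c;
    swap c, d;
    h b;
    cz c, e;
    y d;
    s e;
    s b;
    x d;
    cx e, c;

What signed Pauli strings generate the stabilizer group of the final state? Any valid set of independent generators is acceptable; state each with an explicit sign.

The final state is stabilized by the group generated by +IYIII, +ZIIII, +IIZII, +IIIZI, +IIIIZ; other independent generating sets are equally valid.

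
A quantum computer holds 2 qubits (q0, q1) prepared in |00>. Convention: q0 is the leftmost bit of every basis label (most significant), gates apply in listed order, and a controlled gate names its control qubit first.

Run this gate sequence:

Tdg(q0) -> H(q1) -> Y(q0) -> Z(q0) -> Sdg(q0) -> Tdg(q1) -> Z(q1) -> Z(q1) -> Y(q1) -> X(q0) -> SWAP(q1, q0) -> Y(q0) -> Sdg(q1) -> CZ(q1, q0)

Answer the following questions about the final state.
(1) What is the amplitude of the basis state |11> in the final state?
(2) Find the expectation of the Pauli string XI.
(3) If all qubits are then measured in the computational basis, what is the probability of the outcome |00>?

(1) |11> carries amplitude 0 in the final state.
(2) The observable XI averages to sqrt(2)/2.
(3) The probability of measuring |00> is 1/2.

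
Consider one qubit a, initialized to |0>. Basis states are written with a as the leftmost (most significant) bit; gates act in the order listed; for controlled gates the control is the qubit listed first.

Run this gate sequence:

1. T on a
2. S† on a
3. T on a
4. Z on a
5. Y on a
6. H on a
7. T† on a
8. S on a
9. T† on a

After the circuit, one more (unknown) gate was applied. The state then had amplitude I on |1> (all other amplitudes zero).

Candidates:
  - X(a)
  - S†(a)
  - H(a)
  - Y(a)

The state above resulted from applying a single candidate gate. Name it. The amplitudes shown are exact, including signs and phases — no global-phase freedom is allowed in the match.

It was H(a) that produced the state shown.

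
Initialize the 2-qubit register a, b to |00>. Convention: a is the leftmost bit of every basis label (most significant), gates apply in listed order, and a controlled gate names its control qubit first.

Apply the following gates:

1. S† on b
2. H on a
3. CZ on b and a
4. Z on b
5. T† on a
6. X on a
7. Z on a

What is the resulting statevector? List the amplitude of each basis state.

The resulting statevector has amplitude -sqrt(2)*exp(3*I*pi/4)/2 on |00>, 0 on |01>, -sqrt(2)/2 on |10>, 0 on |11>.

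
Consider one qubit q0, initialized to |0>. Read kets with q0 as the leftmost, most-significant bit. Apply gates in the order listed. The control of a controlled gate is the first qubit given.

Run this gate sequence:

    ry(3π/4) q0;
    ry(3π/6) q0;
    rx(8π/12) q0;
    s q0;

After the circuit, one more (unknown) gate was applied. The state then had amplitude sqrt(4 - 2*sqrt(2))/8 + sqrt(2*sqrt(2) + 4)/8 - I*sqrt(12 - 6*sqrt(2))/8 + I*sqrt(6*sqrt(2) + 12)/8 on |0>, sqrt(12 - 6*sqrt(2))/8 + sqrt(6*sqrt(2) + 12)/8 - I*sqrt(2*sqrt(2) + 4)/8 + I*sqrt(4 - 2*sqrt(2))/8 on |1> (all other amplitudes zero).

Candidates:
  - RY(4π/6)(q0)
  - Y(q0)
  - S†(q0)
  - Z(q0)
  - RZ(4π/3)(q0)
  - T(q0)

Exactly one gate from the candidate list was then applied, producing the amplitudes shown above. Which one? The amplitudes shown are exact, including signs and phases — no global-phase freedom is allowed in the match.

It was Y(q0) that produced the state shown.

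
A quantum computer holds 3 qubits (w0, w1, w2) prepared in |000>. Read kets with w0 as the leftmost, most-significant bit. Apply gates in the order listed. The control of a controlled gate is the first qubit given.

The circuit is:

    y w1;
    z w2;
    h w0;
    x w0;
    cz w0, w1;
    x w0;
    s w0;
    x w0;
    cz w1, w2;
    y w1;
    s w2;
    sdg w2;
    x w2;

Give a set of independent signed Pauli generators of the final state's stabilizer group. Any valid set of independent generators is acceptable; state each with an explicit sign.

The stabilizer group can be generated by +YII, +IZI, -IIZ, among other valid generating sets.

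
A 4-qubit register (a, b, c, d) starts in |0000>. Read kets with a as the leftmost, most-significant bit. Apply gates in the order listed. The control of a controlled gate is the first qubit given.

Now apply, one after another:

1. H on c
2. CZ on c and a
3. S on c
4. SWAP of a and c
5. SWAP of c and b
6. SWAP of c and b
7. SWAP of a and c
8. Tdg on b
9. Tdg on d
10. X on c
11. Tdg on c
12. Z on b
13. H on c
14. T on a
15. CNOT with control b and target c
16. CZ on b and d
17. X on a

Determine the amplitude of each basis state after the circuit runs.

The final amplitudes are -exp(3*I*pi/4)/2 + I/2 on |1000>, exp(3*I*pi/4)/2 + I/2 on |1010>, and 0 on every other basis state.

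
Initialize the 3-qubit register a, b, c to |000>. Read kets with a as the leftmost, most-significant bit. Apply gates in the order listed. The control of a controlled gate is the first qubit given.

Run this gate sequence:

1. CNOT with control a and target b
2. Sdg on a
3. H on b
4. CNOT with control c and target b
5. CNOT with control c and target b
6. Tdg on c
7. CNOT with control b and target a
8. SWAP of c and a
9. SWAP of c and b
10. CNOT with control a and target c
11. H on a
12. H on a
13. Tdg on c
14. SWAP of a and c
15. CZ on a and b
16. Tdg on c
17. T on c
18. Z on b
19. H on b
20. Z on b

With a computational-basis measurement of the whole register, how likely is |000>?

The probability of measuring |000> is 1/4. Key observation: the block from step 4 through step 5 cancels to the identity and can be dropped.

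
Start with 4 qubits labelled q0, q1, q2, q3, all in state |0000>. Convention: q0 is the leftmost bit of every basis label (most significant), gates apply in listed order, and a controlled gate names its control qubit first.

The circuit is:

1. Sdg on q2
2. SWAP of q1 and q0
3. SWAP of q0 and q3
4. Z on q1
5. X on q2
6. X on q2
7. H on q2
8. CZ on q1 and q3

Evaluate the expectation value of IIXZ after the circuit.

The observable IIXZ averages to 1. Key observation: the block from step 5 through step 6 cancels to the identity and can be dropped.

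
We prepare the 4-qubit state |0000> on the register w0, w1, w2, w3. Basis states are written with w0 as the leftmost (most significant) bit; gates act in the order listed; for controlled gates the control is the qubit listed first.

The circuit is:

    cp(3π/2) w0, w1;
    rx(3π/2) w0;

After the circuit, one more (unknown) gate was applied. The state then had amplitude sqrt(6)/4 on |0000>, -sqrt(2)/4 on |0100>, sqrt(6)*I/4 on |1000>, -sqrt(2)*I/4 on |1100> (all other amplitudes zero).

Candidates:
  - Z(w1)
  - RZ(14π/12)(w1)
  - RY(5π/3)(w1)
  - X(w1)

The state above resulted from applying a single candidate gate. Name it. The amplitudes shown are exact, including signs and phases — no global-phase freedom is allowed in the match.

It was RY(5π/3)(w1) that produced the state shown.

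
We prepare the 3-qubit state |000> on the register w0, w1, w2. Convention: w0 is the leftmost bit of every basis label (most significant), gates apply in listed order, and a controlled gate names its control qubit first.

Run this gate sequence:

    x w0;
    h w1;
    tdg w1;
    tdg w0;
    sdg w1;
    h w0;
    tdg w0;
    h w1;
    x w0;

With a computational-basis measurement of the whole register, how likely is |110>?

Outcome |110> occurs with probability sqrt(2)/8 + 1/4.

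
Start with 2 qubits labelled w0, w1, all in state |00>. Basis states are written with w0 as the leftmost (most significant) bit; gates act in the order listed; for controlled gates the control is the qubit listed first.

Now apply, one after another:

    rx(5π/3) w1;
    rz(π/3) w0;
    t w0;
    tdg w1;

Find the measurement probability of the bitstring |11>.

Outcome |11> occurs with probability 0.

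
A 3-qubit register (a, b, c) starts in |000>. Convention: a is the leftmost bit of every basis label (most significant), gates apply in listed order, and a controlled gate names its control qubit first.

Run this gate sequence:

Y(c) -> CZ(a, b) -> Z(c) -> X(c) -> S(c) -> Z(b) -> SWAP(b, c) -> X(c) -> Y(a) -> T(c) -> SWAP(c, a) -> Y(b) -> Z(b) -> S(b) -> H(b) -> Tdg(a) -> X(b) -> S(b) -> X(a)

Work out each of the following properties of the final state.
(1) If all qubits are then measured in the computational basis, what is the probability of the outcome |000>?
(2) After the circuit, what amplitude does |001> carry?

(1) A full measurement returns |000> with probability 0.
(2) The amplitude on |001> is -sqrt(2)/2.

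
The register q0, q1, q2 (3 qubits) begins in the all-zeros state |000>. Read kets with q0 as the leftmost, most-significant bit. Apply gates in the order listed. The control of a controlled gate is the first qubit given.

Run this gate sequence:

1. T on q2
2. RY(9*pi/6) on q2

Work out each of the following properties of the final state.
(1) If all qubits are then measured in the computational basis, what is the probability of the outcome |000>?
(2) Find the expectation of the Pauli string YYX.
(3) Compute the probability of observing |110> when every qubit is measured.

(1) The probability of measuring |000> is 1/2.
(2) In the final state, YYX has expectation 0.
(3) Outcome |110> occurs with probability 0.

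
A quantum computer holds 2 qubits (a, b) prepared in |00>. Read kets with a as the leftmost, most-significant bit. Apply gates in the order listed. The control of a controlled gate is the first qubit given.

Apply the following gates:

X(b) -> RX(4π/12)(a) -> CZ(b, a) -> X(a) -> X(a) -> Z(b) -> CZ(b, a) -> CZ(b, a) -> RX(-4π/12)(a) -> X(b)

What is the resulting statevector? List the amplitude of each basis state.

After the circuit, the state carries amplitude -1/2 on |00>, 0 on |01>, -sqrt(3)*I/2 on |10>, 0 on |11>.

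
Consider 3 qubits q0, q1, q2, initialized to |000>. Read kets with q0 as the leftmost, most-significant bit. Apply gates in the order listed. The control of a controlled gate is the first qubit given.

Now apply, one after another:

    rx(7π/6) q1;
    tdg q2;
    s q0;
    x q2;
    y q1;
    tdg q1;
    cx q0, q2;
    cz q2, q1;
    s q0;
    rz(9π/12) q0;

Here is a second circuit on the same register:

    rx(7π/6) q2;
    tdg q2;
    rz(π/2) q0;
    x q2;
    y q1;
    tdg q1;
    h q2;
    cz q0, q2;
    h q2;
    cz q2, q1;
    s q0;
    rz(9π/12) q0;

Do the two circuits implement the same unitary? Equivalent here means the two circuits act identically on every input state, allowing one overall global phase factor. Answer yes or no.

No — the two circuits implement different unitaries, even allowing a global phase.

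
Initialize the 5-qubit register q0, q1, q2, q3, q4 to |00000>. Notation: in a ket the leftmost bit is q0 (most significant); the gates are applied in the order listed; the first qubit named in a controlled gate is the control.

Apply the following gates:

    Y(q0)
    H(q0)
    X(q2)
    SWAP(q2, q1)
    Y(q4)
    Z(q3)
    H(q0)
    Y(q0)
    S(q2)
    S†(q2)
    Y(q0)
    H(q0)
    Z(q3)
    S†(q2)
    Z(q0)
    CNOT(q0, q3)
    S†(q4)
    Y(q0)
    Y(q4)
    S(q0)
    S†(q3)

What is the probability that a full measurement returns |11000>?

The probability of measuring |11000> is 1/2. Key observation: steps 6-13 multiply out to the identity, so the circuit reduces to the remaining gates.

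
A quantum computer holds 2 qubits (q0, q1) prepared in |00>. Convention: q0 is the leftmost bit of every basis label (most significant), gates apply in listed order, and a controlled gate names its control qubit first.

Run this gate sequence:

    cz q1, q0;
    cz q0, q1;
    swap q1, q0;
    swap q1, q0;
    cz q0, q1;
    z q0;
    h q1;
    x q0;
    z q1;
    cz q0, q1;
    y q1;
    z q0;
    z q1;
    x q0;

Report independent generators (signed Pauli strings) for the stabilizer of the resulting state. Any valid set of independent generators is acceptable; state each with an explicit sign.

The stabilizer group can be generated by +IX, +ZI, among other valid generating sets. Key observation: gates 2-5 undo each other exactly, leaving only the rest of the circuit to track.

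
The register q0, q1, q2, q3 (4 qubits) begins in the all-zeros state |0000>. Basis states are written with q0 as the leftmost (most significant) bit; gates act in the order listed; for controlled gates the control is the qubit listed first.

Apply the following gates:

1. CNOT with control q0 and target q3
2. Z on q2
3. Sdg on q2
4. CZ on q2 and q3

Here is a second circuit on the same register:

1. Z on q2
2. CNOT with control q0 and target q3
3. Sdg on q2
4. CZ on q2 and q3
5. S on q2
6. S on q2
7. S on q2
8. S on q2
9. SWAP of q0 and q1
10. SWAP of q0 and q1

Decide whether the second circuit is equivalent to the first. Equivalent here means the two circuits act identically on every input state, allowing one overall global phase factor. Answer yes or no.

Yes: on every input state the two circuits agree up to one overall phase factor.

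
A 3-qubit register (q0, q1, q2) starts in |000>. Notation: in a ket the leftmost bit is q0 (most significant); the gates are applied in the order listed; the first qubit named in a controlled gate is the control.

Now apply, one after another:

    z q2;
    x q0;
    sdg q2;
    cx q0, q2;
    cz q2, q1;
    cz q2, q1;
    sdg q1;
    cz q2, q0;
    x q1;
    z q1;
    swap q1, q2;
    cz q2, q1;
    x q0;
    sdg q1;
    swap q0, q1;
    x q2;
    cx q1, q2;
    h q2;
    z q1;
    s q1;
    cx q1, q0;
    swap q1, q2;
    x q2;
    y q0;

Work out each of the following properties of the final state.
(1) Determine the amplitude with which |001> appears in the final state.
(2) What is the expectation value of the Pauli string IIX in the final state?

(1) The final state's coefficient on |001> equals sqrt(2)/2. Key observation: steps 5-6 multiply out to the identity, so the circuit reduces to the remaining gates.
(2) In the final state, IIX has expectation 0.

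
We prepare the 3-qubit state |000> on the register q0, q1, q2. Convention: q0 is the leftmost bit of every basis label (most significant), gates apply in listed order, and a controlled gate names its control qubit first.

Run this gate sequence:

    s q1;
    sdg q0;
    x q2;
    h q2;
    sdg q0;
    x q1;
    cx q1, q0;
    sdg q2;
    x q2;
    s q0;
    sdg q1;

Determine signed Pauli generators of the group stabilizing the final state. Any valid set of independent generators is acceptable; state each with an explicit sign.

The stabilizer group can be generated by -IIY, -ZII, -IZI, among other valid generating sets.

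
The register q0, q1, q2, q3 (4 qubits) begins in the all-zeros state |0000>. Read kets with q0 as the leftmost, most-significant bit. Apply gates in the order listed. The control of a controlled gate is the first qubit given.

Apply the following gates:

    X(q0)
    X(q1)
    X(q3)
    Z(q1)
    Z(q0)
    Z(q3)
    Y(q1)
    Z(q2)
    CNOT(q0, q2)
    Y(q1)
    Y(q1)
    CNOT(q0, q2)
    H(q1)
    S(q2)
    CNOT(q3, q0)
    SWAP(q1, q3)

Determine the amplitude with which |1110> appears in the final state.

The amplitude on |1110> is 0.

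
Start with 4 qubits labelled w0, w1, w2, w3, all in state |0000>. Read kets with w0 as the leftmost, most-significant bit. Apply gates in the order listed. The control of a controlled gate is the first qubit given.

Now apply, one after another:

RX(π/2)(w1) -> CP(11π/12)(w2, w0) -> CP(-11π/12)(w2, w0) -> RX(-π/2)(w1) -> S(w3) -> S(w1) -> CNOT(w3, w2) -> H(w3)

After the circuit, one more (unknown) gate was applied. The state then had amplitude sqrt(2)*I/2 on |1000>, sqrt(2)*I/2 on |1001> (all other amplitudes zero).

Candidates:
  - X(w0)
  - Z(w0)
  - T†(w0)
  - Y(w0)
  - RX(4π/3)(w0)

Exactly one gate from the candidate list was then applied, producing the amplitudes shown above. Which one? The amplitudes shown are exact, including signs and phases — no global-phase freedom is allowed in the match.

The unique candidate consistent with the amplitudes is Y(w0).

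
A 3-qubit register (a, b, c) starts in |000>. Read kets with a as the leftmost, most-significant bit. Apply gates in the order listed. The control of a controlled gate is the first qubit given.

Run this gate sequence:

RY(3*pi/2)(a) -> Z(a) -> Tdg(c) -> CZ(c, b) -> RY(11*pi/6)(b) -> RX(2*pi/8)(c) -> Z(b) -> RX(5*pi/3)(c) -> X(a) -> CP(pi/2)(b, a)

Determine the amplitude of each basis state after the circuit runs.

After the circuit, the state carries amplitude -3*sqrt(sqrt(2) + 2)/16 - sqrt(3*sqrt(2) + 6)/16 - sqrt(6 - 3*sqrt(2))/16 - sqrt(2 - sqrt(2))/16 on |000>, I*(-sqrt(3*sqrt(2) + 6)/16 - sqrt(sqrt(2) + 2)/16 + sqrt(6 - 3*sqrt(2))/16 + 3*sqrt(2 - sqrt(2))/16) on |001>, -3*sqrt(sqrt(2) + 2)/16 - sqrt(6 - 3*sqrt(2))/16 + sqrt(2 - sqrt(2))/16 + sqrt(3*sqrt(2) + 6)/16 on |010>, I*(-sqrt(3*sqrt(2) + 6)/16 - sqrt(6 - 3*sqrt(2))/16 + sqrt(sqrt(2) + 2)/16 + 3*sqrt(2 - sqrt(2))/16) on |011>, -3*sqrt(sqrt(2) + 2)/16 - sqrt(3*sqrt(2) + 6)/16 - sqrt(6 - 3*sqrt(2))/16 - sqrt(2 - sqrt(2))/16 on |100>, I*(-sqrt(3*sqrt(2) + 6)/16 - sqrt(sqrt(2) + 2)/16 + sqrt(6 - 3*sqrt(2))/16 + 3*sqrt(2 - sqrt(2))/16) on |101>, I*(-3*sqrt(sqrt(2) + 2)/16 - sqrt(6 - 3*sqrt(2))/16 + sqrt(2 - sqrt(2))/16 + sqrt(3*sqrt(2) + 6)/16) on |110>, -3*sqrt(2 - sqrt(2))/16 - sqrt(sqrt(2) + 2)/16 + sqrt(6 - 3*sqrt(2))/16 + sqrt(3*sqrt(2) + 6)/16 on |111>.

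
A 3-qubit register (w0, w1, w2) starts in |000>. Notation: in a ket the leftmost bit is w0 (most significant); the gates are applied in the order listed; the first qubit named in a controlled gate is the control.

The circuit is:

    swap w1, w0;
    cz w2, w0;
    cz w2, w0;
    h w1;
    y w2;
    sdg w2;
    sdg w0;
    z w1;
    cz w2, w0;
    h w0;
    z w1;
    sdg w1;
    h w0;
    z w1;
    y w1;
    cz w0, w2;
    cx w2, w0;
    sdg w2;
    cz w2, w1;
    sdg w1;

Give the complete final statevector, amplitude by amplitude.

The resulting statevector has amplitude -sqrt(2)*I/2 on |101>, sqrt(2)*I/2 on |111>, and 0 on every other basis state. Key observation: gates 2-3 undo each other exactly, leaving only the rest of the circuit to track.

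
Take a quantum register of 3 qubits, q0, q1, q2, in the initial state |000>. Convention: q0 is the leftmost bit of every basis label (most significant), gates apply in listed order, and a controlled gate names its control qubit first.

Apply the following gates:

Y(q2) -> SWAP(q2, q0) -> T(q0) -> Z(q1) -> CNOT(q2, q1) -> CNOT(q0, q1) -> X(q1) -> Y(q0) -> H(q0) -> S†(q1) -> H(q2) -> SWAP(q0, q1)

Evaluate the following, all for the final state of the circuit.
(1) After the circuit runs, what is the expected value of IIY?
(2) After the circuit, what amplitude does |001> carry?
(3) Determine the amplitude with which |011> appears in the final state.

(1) In the final state, IIY has expectation 0.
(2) The final state's coefficient on |001> equals exp(I*pi/4)/2.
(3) The final state's coefficient on |011> equals exp(I*pi/4)/2.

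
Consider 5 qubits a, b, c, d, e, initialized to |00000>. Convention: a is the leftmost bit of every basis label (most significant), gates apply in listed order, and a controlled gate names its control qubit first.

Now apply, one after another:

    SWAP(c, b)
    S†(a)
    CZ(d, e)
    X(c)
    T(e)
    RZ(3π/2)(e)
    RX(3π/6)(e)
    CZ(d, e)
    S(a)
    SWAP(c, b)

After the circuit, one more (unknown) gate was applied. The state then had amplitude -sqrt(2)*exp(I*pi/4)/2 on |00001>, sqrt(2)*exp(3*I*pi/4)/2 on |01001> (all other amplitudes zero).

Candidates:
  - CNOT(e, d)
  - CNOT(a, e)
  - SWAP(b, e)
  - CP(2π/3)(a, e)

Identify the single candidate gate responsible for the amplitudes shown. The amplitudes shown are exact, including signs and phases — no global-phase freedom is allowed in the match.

It was SWAP(b, e) that produced the state shown.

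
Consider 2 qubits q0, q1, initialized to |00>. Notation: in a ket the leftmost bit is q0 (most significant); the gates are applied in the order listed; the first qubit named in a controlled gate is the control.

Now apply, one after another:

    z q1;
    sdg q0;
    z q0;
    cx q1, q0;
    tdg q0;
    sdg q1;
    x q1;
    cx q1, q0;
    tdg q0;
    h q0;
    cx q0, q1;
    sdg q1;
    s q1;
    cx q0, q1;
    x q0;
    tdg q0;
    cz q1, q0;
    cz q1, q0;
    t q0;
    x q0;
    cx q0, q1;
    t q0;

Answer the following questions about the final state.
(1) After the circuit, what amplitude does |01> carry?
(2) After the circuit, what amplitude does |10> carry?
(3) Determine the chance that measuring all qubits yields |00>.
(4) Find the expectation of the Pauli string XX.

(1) |01> carries amplitude -sqrt(2)*exp(3*I*pi/4)/2 in the final state.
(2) |10> carries amplitude -sqrt(2)/2 in the final state.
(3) Outcome |00> occurs with probability 0.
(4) The expectation value of XX is -sqrt(2)/2.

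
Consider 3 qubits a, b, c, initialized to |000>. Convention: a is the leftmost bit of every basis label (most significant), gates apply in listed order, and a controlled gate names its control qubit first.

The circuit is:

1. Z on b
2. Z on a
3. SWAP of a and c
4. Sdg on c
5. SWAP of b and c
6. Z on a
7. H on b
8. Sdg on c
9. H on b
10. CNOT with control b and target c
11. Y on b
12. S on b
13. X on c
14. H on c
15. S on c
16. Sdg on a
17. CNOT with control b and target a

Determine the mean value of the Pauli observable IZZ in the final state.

The expectation value of IZZ is 0.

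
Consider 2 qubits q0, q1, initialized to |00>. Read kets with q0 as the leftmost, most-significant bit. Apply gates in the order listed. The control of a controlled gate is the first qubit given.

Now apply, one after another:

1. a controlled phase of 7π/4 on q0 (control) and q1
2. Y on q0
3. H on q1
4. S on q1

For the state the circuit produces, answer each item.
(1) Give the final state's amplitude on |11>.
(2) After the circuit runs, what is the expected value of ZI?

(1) The amplitude on |11> is -sqrt(2)/2.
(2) The expectation value of ZI is -1.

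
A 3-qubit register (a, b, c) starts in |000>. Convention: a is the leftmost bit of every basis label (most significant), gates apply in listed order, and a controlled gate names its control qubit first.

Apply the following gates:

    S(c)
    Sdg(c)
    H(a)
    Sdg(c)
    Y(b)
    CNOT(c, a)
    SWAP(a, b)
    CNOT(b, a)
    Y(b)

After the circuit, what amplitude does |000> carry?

|000> carries amplitude sqrt(2)/2 in the final state.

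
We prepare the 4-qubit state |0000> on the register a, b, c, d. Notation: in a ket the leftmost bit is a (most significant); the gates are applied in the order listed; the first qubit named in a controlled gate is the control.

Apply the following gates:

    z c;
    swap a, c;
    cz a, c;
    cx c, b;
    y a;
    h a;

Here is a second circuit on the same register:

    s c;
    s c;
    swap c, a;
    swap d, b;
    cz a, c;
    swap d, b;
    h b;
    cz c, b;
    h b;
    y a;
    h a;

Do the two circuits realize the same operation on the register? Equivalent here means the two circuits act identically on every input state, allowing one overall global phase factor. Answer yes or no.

Yes: on every input state the two circuits agree up to one overall phase factor.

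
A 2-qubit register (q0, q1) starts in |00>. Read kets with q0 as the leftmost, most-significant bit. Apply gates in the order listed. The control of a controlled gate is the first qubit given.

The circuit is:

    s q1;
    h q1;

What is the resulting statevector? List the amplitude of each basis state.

The final amplitudes are sqrt(2)/2 on |00>, sqrt(2)/2 on |01>, 0 on |10>, 0 on |11>.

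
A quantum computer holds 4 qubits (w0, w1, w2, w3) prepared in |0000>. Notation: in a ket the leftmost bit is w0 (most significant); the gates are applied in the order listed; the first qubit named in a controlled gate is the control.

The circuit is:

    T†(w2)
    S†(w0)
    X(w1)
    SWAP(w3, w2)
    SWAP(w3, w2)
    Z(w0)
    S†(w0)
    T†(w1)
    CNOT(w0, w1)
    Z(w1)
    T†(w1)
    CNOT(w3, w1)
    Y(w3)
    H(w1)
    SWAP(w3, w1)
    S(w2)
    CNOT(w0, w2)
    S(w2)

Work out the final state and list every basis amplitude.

After the circuit, the state carries amplitude -sqrt(2)/2 on |0100>, sqrt(2)/2 on |0101>, and 0 on every other basis state. Key observation: gates 4-5 undo each other exactly, leaving only the rest of the circuit to track.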